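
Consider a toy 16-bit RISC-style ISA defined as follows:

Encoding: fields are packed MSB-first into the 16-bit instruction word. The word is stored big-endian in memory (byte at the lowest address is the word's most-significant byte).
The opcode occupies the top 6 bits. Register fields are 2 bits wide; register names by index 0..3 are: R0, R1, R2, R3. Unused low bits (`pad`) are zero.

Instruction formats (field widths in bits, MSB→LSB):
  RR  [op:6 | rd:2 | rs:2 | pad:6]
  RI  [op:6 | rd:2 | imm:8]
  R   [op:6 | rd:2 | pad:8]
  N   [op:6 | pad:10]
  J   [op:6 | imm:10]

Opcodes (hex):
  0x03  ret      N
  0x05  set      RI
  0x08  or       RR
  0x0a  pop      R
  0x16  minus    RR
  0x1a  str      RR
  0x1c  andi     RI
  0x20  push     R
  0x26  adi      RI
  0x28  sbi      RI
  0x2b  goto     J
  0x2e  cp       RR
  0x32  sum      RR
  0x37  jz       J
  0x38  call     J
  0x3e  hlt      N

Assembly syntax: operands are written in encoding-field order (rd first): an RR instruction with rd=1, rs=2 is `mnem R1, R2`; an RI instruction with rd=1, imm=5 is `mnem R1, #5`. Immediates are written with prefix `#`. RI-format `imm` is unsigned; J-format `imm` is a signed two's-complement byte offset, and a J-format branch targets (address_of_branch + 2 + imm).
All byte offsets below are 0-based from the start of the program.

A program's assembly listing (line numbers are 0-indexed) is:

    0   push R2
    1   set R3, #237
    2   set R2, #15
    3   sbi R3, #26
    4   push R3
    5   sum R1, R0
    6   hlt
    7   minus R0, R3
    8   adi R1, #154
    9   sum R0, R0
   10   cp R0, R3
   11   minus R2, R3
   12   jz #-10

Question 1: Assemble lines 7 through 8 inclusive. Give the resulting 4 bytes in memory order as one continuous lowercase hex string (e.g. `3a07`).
line 7 (minus): pack op=0x16:6|rd=0:2|rs=3:2|pad=0:6 = 0x58c0; big→ 58 c0
line 8 (adi): pack op=0x26:6|rd=1:2|imm=154:8 = 0x999a; big→ 99 9a

58c0999a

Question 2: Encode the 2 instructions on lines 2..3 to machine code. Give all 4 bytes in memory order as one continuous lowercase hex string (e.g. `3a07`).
160fa31a

line 2 (set): pack op=0x5:6|rd=2:2|imm=15:8 = 0x160f; big→ 16 0f
line 3 (sbi): pack op=0x28:6|rd=3:2|imm=26:8 = 0xa31a; big→ a3 1a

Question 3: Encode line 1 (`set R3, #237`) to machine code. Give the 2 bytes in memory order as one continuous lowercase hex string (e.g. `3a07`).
L1: set op=0x5:6|rd=3:2|imm=237:8 ⇒ 0x17ed ⇒ big 17 ed

17ed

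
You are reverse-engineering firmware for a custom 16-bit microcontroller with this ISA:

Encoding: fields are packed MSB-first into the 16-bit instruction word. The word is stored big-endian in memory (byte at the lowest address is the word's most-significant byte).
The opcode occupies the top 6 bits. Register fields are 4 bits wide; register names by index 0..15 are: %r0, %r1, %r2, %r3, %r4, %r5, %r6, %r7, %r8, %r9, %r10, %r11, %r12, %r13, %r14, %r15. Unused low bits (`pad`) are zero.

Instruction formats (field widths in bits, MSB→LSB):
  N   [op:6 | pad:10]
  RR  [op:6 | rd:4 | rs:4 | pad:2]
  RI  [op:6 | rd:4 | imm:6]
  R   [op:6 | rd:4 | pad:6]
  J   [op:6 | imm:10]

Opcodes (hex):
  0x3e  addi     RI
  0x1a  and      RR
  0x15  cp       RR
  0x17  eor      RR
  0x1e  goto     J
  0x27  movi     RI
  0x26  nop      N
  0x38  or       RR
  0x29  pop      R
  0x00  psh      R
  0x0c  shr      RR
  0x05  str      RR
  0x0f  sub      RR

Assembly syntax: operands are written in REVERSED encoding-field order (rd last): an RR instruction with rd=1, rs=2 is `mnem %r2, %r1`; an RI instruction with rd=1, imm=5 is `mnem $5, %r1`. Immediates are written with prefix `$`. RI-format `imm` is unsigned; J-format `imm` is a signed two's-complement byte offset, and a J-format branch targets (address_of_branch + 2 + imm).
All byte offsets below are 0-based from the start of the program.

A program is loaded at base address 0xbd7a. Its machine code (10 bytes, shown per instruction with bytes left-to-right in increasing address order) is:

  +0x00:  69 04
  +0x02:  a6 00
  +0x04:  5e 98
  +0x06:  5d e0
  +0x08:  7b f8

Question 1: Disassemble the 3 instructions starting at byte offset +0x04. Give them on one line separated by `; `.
+0x04: 5e 98 ⇒ word 0x5e98 (big)
  op=0x5e98>>10=0x17 ⇒ eor (RR)
  rd: (w>>6)&0xf=0xa → %r10
  rs: (w>>2)&0xf=0x6 → %r6
+0x06: 5d e0 ⇒ word 0x5de0 (big)
  op=0x5de0>>10=0x17 ⇒ eor (RR)
  rd: (w>>6)&0xf=0x7 → %r7
  rs: (w>>2)&0xf=0x8 → %r8
+0x08: 7b f8 ⇒ word 0x7bf8 (big)
  op=0x7bf8>>10=0x1e ⇒ goto (J)
  imm: (w>>0)&0x3ff=0x3f8 (s10→-8) → $-8

eor %r6, %r10; eor %r8, %r7; goto $-8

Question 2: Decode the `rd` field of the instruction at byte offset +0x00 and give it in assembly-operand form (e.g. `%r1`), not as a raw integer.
%r4

off 0x00: read 69 04 as big → 0x6904
  top 6b → 0x1a → and [RR]
  [9:6] rd=4 = %r4
  [5:2] rs=1 = %r1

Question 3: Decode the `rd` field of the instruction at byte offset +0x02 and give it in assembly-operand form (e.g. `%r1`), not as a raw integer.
@+02  big-endian(a6 00) = 0xa600
  top 6b → 0x29 → pop [R]
  rd@[9:6]=0x8 ⇒ %r8

%r8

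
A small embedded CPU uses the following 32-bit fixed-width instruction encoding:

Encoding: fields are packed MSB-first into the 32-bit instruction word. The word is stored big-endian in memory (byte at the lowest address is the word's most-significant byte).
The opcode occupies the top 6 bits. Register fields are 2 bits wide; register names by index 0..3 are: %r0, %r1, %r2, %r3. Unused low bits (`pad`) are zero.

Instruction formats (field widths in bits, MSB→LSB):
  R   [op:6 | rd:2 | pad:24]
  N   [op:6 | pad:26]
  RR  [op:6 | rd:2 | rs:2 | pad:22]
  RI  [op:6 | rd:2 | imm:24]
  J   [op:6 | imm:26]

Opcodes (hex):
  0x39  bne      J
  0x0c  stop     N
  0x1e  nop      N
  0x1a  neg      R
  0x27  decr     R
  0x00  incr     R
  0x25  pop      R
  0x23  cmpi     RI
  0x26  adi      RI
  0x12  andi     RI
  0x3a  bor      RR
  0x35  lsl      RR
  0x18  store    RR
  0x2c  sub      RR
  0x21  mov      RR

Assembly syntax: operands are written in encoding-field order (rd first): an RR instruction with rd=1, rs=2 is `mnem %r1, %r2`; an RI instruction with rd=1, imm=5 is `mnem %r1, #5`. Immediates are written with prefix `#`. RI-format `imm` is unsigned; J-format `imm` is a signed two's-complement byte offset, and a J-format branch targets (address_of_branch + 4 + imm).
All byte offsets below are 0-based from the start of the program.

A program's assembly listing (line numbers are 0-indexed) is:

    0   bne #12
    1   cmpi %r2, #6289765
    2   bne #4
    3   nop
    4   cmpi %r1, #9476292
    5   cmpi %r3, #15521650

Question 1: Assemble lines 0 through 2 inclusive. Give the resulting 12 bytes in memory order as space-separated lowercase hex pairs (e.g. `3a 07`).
line 0 (bne): pack op=0x39:6|imm=12:26 = 0xe400000c; big→ e4 00 00 0c
line 1 (cmpi): pack op=0x23:6|rd=2:2|imm=6289765:24 = 0x8e5ff965; big→ 8e 5f f9 65
line 2 (bne): pack op=0x39:6|imm=4:26 = 0xe4000004; big→ e4 00 00 04

e4 00 00 0c 8e 5f f9 65 e4 00 00 04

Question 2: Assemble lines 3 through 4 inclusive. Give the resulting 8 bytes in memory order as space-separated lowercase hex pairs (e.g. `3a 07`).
line 3 (nop): pack op=0x1e:6|pad=0:26 = 0x78000000; big→ 78 00 00 00
line 4 (cmpi): pack op=0x23:6|rd=1:2|imm=9476292:24 = 0x8d9098c4; big→ 8d 90 98 c4

78 00 00 00 8d 90 98 c4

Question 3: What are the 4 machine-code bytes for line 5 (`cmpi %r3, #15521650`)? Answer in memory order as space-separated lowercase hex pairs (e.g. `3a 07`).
L5: cmpi op=0x23:6|rd=3:2|imm=15521650:24 ⇒ 0x8fecd772 ⇒ big 8f ec d7 72

8f ec d7 72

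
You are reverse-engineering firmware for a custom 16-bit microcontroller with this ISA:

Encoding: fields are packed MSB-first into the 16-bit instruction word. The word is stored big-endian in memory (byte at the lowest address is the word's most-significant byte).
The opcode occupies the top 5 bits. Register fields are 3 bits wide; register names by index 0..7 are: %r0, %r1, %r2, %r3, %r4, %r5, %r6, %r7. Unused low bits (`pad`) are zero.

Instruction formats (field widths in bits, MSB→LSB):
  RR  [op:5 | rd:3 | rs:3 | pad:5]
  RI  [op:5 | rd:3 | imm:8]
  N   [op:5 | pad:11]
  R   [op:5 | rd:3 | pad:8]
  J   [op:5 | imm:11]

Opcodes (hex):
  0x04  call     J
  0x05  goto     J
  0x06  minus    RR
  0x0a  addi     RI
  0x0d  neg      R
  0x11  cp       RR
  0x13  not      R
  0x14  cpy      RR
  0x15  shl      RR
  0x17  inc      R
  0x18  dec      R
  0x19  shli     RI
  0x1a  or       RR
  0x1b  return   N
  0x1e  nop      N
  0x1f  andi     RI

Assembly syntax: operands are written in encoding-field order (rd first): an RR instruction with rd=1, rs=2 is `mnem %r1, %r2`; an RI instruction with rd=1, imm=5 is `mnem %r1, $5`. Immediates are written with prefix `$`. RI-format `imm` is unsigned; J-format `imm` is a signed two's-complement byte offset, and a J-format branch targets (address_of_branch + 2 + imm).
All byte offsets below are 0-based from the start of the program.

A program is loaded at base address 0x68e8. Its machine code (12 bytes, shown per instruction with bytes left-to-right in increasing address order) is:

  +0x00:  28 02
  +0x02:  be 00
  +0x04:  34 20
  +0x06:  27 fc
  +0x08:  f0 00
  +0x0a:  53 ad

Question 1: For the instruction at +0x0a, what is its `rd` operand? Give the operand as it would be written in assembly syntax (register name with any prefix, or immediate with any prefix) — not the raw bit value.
[0a] 53 ad → 0x53ad
  op=0x53ad>>11=0xa ⇒ addi (RI)
  rd@[10:8]=0x3 ⇒ %r3
  imm@[7:0]=0xad ⇒ $173

%r3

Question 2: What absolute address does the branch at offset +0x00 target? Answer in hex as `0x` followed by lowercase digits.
off 0x00: read 28 02 as big → 0x2802
  opcode bits[15:11]=0x5: goto/J
  imm: (w>>0)&0x7ff=0x2 → $2
  target = base 0x68e8 + off 0x00 + 2 + imm 2 = 0x68ec

0x68ec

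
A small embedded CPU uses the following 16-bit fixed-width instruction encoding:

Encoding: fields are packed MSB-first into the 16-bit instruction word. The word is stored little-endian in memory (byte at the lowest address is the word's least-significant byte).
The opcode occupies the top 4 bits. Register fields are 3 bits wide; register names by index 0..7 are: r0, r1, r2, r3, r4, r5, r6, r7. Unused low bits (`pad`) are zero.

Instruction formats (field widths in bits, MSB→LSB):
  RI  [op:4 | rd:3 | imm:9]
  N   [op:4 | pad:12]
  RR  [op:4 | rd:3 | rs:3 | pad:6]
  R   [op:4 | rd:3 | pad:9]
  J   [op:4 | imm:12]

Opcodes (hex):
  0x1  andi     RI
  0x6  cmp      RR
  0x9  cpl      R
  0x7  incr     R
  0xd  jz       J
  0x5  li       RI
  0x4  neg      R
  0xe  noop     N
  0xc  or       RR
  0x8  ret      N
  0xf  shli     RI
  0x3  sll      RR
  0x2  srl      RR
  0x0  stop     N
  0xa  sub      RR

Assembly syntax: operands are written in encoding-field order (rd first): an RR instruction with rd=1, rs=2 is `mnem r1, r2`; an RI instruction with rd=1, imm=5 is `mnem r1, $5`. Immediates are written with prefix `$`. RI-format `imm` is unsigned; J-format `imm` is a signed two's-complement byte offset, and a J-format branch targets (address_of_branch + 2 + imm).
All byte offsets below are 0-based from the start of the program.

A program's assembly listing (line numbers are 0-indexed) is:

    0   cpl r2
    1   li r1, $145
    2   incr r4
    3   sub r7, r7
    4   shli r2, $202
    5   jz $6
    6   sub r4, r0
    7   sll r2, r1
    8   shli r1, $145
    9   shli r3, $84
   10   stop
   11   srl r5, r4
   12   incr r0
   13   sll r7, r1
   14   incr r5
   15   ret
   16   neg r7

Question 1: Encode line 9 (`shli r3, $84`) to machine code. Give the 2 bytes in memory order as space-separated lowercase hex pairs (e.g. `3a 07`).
L9: shli op=0xf:4|rd=3:3|imm=84:9 ⇒ 0xf654 ⇒ little 54 f6

54 f6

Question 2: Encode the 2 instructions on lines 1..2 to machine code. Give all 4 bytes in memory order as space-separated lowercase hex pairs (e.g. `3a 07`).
line 1 (li): pack op=0x5:4|rd=1:3|imm=145:9 = 0x5291; little→ 91 52
line 2 (incr): pack op=0x7:4|rd=4:3|pad=0:9 = 0x7800; little→ 00 78

91 52 00 78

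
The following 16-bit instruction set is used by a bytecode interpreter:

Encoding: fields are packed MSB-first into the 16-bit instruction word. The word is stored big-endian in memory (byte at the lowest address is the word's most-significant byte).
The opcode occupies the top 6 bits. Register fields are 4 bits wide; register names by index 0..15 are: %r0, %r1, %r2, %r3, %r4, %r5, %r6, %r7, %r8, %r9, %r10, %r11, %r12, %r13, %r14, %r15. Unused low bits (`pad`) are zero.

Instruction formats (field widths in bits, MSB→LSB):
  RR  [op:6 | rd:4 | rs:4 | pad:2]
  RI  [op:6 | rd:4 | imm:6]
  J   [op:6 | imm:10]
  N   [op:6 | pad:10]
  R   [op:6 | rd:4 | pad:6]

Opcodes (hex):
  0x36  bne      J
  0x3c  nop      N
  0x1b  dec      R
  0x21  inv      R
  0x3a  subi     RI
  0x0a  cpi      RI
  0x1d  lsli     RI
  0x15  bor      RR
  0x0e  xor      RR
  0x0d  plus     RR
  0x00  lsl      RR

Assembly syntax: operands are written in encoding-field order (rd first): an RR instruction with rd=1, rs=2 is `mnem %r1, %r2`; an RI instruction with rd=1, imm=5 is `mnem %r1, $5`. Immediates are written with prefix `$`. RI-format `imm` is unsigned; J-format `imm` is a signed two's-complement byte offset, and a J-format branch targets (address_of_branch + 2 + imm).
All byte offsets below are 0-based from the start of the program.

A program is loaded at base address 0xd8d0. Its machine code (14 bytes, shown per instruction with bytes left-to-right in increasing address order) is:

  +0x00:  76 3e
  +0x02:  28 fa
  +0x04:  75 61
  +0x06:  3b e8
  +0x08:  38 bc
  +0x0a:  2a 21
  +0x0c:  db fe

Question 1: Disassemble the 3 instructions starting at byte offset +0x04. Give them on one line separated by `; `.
lsli %r5, $33; xor %r15, %r10; xor %r2, %r15

@+04  big-endian(75 61) = 0x7561
  opcode bits[15:10]=0x1d: lsli/RI
  rd@[9:6]=0x5 ⇒ %r5
  imm@[5:0]=0x21 ⇒ $33
@+06  big-endian(3b e8) = 0x3be8
  opcode bits[15:10]=0xe: xor/RR
  rd@[9:6]=0xf ⇒ %r15
  rs@[5:2]=0xa ⇒ %r10
@+08  big-endian(38 bc) = 0x38bc
  opcode bits[15:10]=0xe: xor/RR
  rd@[9:6]=0x2 ⇒ %r2
  rs@[5:2]=0xf ⇒ %r15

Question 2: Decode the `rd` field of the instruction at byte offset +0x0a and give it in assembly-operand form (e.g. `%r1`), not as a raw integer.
%r8

[0a] 2a 21 → 0x2a21
  opcode bits[15:10]=0xa: cpi/RI
  [9:6] rd=8 = %r8
  [5:0] imm=33 = $33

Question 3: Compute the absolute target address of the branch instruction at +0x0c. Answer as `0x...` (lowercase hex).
0xd8dc

[0c] db fe → 0xdbfe
  top 6b → 0x36 → bne [J]
  [9:0] imm=1022 (s10→-2) = $-2
  target = base 0xd8d0 + off 0x0c + 2 + imm -2 = 0xd8dc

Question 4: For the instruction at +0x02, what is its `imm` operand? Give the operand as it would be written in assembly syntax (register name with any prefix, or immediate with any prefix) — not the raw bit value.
+0x02: 28 fa ⇒ word 0x28fa (big)
  op=0x28fa>>10=0xa ⇒ cpi (RI)
  rd: (w>>6)&0xf=0x3 → %r3
  imm: (w>>0)&0x3f=0x3a → $58

$58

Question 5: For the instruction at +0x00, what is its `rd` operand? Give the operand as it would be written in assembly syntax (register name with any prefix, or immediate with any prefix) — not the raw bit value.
+0x00: 76 3e ⇒ word 0x763e (big)
  opcode bits[15:10]=0x1d: lsli/RI
  [9:6] rd=8 = %r8
  [5:0] imm=62 = $62

%r8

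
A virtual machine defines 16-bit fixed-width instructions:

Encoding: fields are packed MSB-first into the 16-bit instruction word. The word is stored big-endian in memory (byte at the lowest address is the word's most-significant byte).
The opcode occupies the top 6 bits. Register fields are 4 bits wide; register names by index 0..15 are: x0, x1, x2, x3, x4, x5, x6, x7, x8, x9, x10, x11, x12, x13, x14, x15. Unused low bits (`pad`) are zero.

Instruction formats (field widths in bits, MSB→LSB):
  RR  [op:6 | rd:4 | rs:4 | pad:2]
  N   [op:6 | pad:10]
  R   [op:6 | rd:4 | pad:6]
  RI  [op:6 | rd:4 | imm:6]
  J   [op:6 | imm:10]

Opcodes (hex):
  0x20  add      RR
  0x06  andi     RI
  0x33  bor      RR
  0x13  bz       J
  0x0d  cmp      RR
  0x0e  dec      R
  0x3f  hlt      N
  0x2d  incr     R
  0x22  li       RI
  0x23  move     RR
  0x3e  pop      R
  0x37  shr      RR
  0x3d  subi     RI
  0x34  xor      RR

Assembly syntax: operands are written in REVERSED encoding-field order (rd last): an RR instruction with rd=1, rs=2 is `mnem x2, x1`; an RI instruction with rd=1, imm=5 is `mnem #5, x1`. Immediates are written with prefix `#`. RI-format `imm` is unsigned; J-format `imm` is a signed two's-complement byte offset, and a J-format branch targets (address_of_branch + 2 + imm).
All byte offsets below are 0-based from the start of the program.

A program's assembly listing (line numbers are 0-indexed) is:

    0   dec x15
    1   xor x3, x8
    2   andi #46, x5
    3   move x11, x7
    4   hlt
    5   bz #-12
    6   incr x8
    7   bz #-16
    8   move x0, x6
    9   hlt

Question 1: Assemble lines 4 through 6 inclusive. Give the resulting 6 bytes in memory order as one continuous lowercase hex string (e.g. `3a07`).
line 4 (hlt): pack op=0x3f:6|pad=0:10 = 0xfc00; big→ fc 00
line 5 (bz): pack op=0x13:6|imm=-12:10 = 0x4ff4; big→ 4f f4
line 6 (incr): pack op=0x2d:6|rd=8:4|pad=0:6 = 0xb600; big→ b6 00

fc004ff4b600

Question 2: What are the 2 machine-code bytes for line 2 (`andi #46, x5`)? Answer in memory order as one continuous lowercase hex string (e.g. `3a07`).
196e

line 2 (andi): pack op=0x6:6|rd=5:4|imm=46:6 = 0x196e; big→ 19 6e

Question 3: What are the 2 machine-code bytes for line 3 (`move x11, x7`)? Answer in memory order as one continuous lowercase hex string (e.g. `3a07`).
3. move fields op=0x23:6|rd=7:4|rs=11:4|pad=0:2 → word 8dech → 8d ec

8dec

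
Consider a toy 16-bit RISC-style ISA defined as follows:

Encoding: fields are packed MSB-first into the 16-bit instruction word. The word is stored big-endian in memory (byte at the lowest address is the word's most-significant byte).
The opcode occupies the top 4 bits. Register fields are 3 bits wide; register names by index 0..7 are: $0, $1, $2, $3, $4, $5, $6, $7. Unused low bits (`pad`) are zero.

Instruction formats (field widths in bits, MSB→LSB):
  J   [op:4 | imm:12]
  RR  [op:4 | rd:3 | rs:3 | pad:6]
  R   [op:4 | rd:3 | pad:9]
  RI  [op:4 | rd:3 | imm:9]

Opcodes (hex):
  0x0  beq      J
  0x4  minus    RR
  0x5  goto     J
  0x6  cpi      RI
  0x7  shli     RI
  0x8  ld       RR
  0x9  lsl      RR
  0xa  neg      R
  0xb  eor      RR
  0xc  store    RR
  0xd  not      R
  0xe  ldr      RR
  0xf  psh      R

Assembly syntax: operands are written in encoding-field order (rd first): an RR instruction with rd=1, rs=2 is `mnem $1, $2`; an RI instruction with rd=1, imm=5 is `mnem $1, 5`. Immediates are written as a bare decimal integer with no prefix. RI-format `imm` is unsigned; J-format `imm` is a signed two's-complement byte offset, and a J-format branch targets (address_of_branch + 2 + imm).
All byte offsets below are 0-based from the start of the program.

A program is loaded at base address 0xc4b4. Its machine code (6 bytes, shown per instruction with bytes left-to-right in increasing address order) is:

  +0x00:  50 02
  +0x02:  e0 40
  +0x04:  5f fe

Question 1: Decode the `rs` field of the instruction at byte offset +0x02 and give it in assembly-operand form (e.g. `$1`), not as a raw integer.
@+02  big-endian(e0 40) = 0xe040
  top 4b → 0xe → ldr [RR]
  rd: (w>>9)&0x7=0x0 → $0
  rs: (w>>6)&0x7=0x1 → $1

$1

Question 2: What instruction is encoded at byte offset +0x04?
+0x04: 5f fe ⇒ word 0x5ffe (big)
  op=0x5ffe>>12=0x5 ⇒ goto (J)
  imm@[11:0]=0xffe (s12→-2) ⇒ -2

goto -2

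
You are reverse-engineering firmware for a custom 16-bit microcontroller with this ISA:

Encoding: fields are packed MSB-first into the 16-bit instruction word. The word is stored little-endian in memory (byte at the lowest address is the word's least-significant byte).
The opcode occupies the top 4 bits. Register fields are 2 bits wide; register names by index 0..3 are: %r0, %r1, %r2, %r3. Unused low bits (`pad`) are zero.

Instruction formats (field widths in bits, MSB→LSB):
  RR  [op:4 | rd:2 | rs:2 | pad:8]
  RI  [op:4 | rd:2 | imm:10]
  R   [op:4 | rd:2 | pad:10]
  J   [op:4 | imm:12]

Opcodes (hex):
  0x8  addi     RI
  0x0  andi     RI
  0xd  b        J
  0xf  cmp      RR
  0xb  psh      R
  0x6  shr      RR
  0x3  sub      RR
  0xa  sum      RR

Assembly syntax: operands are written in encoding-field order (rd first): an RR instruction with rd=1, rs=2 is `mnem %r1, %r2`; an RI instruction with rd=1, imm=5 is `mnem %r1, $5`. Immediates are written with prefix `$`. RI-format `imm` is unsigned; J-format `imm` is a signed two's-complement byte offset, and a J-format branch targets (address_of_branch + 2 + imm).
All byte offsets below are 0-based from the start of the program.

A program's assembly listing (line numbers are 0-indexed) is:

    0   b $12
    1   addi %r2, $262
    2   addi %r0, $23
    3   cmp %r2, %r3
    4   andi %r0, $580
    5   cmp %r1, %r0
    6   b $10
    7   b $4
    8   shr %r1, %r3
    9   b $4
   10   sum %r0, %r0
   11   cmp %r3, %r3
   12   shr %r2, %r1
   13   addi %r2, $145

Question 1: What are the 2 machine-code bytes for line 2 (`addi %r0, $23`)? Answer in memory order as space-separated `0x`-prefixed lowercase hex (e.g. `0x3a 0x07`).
2. addi fields op=0x8:4|rd=0:2|imm=23:10 → word 8017h → 17 80

0x17 0x80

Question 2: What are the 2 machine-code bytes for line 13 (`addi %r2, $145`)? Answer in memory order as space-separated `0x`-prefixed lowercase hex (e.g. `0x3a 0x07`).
13. addi fields op=0x8:4|rd=2:2|imm=145:10 → word 8891h → 91 88

0x91 0x88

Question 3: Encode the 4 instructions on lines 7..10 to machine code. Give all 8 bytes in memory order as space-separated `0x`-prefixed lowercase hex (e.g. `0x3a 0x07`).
L7: b op=0xd:4|imm=4:12 ⇒ 0xd004 ⇒ little 04 d0
L8: shr op=0x6:4|rd=1:2|rs=3:2|pad=0:8 ⇒ 0x6700 ⇒ little 00 67
L9: b op=0xd:4|imm=4:12 ⇒ 0xd004 ⇒ little 04 d0
L10: sum op=0xa:4|rd=0:2|rs=0:2|pad=0:8 ⇒ 0xa000 ⇒ little 00 a0

0x04 0xd0 0x00 0x67 0x04 0xd0 0x00 0xa0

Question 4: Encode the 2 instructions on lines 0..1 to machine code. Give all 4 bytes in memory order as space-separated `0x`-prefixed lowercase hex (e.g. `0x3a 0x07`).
0x0c 0xd0 0x06 0x89

L0: b op=0xd:4|imm=12:12 ⇒ 0xd00c ⇒ little 0c d0
L1: addi op=0x8:4|rd=2:2|imm=262:10 ⇒ 0x8906 ⇒ little 06 89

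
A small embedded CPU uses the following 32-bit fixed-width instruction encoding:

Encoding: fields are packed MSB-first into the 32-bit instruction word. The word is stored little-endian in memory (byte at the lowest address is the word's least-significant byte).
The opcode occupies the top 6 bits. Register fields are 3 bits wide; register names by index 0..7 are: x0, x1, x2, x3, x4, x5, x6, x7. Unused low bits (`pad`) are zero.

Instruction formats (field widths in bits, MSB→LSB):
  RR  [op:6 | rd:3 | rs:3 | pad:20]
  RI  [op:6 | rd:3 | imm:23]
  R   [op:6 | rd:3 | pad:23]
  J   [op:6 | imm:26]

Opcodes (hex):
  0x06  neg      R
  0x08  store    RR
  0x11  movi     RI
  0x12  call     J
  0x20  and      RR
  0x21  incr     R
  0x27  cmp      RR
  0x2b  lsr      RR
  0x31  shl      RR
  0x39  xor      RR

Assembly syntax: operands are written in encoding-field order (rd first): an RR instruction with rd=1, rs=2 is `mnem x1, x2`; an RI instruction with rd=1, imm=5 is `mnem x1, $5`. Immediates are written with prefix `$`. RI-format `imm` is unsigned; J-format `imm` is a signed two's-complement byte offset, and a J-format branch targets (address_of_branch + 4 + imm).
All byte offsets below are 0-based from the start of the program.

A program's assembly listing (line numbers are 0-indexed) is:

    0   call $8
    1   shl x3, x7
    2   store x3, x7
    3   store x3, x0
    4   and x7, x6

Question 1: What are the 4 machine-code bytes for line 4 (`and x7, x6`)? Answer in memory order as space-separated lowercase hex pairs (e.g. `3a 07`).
00 00 e0 83

line 4 (and): pack op=0x20:6|rd=7:3|rs=6:3|pad=0:20 = 0x83e00000; little→ 00 00 e0 83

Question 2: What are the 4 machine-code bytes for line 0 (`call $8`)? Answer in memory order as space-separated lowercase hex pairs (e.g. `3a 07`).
08 00 00 48

L0: call op=0x12:6|imm=8:26 ⇒ 0x48000008 ⇒ little 08 00 00 48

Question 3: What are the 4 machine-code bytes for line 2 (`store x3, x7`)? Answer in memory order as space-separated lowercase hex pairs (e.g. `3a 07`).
2. store fields op=0x8:6|rd=3:3|rs=7:3|pad=0:20 → word 21f00000h → 00 00 f0 21

00 00 f0 21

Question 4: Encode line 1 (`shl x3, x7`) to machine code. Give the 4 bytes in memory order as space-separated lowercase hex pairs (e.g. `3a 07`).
L1: shl op=0x31:6|rd=3:3|rs=7:3|pad=0:20 ⇒ 0xc5f00000 ⇒ little 00 00 f0 c5

00 00 f0 c5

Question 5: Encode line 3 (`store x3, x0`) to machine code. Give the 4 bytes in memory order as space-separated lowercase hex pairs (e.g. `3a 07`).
00 00 80 21

line 3 (store): pack op=0x8:6|rd=3:3|rs=0:3|pad=0:20 = 0x21800000; little→ 00 00 80 21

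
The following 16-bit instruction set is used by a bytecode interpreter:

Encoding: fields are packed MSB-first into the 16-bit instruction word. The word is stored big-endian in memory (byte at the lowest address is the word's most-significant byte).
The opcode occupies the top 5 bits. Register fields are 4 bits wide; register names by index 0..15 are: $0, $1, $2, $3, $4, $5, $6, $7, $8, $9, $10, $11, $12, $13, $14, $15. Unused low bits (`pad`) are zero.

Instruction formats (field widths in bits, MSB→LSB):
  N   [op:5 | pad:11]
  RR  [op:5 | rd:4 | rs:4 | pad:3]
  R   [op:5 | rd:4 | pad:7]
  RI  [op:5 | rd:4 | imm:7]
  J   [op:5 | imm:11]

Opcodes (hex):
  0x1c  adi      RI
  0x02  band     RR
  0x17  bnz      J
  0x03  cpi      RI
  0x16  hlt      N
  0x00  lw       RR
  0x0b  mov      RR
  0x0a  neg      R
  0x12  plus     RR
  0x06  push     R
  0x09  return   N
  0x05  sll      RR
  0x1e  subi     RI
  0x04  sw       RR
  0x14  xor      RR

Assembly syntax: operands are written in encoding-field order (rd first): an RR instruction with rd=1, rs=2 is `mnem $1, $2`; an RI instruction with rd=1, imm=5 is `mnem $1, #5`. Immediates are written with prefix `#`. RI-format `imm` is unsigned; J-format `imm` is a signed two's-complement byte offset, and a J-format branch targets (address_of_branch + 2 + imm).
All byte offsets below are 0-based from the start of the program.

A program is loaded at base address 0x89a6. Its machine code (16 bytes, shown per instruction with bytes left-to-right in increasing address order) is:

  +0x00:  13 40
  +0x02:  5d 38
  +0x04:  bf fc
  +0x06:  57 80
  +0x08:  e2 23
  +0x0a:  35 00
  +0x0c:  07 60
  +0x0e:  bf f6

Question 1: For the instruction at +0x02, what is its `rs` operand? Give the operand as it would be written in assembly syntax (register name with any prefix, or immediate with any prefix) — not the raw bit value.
@+02  big-endian(5d 38) = 0x5d38
  top 5b → 0xb → mov [RR]
  rd@[10:7]=0xa ⇒ $10
  rs@[6:3]=0x7 ⇒ $7

$7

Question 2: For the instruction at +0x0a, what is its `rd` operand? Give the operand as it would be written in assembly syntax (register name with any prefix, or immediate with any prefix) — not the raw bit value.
@+0a  big-endian(35 00) = 0x3500
  opcode bits[15:11]=0x6: push/R
  rd@[10:7]=0xa ⇒ $10

$10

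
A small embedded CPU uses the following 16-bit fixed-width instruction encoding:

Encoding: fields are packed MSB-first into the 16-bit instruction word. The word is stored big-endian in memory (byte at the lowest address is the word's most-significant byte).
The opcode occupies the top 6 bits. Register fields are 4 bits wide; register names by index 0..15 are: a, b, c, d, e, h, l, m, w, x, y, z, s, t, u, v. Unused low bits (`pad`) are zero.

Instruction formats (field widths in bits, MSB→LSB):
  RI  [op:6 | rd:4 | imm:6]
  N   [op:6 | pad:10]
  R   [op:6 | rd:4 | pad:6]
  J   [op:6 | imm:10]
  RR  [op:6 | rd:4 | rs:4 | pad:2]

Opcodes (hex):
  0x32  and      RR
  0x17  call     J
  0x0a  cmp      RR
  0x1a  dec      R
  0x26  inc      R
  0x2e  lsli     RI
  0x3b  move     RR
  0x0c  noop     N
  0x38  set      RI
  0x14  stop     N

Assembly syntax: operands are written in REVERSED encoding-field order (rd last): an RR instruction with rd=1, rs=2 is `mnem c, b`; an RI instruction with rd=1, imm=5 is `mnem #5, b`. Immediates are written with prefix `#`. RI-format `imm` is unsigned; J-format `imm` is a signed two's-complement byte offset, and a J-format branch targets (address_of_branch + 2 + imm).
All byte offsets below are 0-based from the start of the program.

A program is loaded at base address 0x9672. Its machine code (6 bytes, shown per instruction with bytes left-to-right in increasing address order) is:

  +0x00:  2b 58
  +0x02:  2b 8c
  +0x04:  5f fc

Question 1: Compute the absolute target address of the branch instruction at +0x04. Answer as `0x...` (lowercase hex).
0x9674

@+04  big-endian(5f fc) = 0x5ffc
  top 6b → 0x17 → call [J]
  [9:0] imm=1020 (s10→-4) = #-4
  target = base 0x9672 + off 0x04 + 2 + imm -4 = 0x9674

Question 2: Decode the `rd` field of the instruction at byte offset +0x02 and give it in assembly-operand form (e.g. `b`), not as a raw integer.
off 0x02: read 2b 8c as big → 0x2b8c
  top 6b → 0xa → cmp [RR]
  [9:6] rd=14 = u
  [5:2] rs=3 = d

u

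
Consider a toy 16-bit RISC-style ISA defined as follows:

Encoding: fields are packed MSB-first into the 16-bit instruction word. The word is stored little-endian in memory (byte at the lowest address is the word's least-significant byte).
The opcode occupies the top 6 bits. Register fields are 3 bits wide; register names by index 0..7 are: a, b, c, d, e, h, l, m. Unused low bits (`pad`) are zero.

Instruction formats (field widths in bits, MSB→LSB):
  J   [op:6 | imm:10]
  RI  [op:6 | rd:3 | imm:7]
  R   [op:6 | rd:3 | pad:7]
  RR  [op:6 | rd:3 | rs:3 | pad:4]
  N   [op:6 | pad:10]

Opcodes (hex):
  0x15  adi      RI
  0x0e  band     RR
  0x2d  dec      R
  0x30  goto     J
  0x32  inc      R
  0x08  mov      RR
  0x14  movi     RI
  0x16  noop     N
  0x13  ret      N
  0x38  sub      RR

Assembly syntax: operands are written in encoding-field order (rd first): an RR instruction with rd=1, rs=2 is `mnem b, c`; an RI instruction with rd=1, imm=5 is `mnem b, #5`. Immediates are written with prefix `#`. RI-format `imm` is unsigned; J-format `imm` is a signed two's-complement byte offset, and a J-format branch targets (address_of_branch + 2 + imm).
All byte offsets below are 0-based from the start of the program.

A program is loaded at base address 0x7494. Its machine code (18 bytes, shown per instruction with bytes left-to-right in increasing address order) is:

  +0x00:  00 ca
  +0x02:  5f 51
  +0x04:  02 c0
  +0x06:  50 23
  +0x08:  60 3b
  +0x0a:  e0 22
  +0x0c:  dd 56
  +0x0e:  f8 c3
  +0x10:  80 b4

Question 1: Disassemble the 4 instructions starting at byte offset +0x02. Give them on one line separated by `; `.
[02] 5f 51 → 0x515f
  op=0x515f>>10=0x14 ⇒ movi (RI)
  [9:7] rd=2 = c
  [6:0] imm=95 = #95
[04] 02 c0 → 0xc002
  op=0xc002>>10=0x30 ⇒ goto (J)
  [9:0] imm=2 = #2
[06] 50 23 → 0x2350
  op=0x2350>>10=0x8 ⇒ mov (RR)
  [9:7] rd=6 = l
  [6:4] rs=5 = h
[08] 60 3b → 0x3b60
  op=0x3b60>>10=0xe ⇒ band (RR)
  [9:7] rd=6 = l
  [6:4] rs=6 = l

movi c, #95; goto #2; mov l, h; band l, l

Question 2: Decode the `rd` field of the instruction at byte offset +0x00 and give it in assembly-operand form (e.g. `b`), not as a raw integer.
@+00  little-endian(00 ca) = 0xca00
  top 6b → 0x32 → inc [R]
  rd: (w>>7)&0x7=0x4 → e

e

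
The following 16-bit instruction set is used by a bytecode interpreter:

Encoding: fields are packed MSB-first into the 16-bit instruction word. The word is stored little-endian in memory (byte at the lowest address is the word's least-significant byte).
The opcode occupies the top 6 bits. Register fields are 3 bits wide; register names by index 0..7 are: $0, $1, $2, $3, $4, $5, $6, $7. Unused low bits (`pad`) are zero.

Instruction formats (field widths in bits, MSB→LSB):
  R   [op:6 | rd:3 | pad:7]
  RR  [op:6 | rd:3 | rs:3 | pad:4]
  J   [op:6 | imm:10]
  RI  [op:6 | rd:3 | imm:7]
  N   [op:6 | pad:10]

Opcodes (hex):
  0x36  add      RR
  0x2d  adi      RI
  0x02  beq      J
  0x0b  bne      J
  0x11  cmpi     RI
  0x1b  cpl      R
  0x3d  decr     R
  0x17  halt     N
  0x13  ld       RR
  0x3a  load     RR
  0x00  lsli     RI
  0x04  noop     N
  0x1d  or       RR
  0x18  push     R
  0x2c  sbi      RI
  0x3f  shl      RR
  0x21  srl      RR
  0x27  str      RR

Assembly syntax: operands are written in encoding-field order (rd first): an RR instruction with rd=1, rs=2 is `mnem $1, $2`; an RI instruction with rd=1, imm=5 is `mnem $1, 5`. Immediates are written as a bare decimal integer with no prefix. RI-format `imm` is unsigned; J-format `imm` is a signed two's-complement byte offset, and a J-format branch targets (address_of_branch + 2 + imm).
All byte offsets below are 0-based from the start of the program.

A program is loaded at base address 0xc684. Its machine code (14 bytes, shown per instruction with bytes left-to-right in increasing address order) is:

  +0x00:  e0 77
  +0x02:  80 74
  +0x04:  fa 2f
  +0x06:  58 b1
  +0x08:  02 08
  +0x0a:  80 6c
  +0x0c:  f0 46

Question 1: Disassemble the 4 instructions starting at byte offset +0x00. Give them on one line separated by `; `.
or $7, $6; or $1, $0; bne -6; sbi $2, 88

off 0x00: read e0 77 as little → 0x77e0
  opcode bits[15:10]=0x1d: or/RR
  rd@[9:7]=0x7 ⇒ $7
  rs@[6:4]=0x6 ⇒ $6
off 0x02: read 80 74 as little → 0x7480
  opcode bits[15:10]=0x1d: or/RR
  rd@[9:7]=0x1 ⇒ $1
  rs@[6:4]=0x0 ⇒ $0
off 0x04: read fa 2f as little → 0x2ffa
  opcode bits[15:10]=0xb: bne/J
  imm@[9:0]=0x3fa (s10→-6) ⇒ -6
off 0x06: read 58 b1 as little → 0xb158
  opcode bits[15:10]=0x2c: sbi/RI
  rd@[9:7]=0x2 ⇒ $2
  imm@[6:0]=0x58 ⇒ 88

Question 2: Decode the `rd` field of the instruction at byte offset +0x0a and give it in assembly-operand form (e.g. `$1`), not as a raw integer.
$1

@+0a  little-endian(80 6c) = 0x6c80
  top 6b → 0x1b → cpl [R]
  rd: (w>>7)&0x7=0x1 → $1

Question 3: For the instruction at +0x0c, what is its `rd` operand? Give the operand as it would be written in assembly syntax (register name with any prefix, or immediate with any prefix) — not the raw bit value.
$5

off 0x0c: read f0 46 as little → 0x46f0
  top 6b → 0x11 → cmpi [RI]
  rd@[9:7]=0x5 ⇒ $5
  imm@[6:0]=0x70 ⇒ 112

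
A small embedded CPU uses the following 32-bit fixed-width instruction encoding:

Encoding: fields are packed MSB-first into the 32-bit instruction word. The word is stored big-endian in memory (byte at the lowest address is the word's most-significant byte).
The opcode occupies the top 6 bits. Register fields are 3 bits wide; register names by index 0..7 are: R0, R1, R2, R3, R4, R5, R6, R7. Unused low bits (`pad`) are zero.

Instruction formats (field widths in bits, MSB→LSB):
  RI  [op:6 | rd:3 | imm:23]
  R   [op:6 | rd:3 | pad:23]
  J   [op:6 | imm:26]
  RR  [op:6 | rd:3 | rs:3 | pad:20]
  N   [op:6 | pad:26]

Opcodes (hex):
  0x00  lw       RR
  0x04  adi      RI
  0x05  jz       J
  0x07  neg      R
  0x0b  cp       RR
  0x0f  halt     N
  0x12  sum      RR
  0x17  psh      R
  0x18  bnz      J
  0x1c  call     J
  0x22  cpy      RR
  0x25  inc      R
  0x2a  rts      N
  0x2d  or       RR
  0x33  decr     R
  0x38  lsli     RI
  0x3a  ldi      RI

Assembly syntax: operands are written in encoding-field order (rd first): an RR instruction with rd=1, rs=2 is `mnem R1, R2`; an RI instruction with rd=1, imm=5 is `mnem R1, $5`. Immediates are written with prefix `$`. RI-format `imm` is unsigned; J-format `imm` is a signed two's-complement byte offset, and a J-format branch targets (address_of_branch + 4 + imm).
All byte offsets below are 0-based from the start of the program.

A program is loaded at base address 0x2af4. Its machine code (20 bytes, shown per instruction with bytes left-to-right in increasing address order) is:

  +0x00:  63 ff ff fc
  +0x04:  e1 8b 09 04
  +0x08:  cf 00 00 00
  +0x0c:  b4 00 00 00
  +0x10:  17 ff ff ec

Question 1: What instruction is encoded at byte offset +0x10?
jz $-20

off 0x10: read 17 ff ff ec as big → 0x17ffffec
  top 6b → 0x5 → jz [J]
  imm@[25:0]=0x3ffffec (s26→-20) ⇒ $-20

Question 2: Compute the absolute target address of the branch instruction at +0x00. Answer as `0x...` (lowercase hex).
0x2af4

@+00  big-endian(63 ff ff fc) = 0x63fffffc
  opcode bits[31:26]=0x18: bnz/J
  imm@[25:0]=0x3fffffc (s26→-4) ⇒ $-4
  target = base 0x2af4 + off 0x00 + 4 + imm -4 = 0x2af4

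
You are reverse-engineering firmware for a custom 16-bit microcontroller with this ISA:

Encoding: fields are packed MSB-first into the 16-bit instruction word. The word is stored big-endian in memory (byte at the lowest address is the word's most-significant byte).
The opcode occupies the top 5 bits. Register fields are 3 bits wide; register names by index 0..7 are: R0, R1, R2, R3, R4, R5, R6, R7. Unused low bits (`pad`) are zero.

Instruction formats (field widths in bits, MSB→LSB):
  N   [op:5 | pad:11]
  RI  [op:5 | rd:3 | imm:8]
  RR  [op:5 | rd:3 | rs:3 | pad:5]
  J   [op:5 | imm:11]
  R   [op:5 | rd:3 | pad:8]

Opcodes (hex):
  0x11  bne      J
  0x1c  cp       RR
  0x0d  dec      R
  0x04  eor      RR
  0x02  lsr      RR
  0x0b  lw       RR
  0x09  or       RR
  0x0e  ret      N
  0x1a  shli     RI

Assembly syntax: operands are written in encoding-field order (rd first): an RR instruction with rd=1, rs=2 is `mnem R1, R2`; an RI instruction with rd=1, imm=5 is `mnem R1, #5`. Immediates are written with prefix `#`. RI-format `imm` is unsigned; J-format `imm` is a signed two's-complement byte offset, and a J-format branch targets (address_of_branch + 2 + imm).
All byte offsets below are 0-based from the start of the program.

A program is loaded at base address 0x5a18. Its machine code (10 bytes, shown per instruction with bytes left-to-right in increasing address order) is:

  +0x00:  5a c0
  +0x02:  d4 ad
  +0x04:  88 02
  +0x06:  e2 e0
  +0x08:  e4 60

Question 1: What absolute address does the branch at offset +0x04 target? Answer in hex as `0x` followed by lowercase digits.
0x5a20

[04] 88 02 → 0x8802
  op=0x8802>>11=0x11 ⇒ bne (J)
  imm@[10:0]=0x2 ⇒ #2
  target = base 0x5a18 + off 0x04 + 2 + imm 2 = 0x5a20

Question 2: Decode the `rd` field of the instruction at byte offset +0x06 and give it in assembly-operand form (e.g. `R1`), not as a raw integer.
R2

[06] e2 e0 → 0xe2e0
  top 5b → 0x1c → cp [RR]
  [10:8] rd=2 = R2
  [7:5] rs=7 = R7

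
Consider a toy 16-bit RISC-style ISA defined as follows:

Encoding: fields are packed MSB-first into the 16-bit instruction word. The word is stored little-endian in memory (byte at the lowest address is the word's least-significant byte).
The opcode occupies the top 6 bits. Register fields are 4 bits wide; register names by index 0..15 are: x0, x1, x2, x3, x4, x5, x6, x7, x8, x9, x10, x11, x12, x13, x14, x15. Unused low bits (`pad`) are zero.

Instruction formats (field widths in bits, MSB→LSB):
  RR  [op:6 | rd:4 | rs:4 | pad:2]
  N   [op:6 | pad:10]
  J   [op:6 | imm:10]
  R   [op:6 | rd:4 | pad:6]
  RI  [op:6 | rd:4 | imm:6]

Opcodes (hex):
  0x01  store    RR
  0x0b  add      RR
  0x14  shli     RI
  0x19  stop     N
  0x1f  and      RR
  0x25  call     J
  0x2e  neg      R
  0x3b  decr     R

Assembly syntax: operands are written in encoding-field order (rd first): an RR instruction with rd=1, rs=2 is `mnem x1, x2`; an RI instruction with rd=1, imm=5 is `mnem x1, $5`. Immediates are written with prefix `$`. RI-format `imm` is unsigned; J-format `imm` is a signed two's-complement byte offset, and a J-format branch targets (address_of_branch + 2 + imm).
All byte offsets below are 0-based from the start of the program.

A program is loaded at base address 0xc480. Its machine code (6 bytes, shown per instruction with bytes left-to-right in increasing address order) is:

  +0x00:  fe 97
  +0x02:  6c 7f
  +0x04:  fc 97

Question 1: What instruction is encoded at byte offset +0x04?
call $-4

+0x04: fc 97 ⇒ word 0x97fc (little)
  op=0x97fc>>10=0x25 ⇒ call (J)
  imm@[9:0]=0x3fc (s10→-4) ⇒ $-4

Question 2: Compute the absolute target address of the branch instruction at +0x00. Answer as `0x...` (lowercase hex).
0xc480

@+00  little-endian(fe 97) = 0x97fe
  op=0x97fe>>10=0x25 ⇒ call (J)
  imm@[9:0]=0x3fe (s10→-2) ⇒ $-2
  target = base 0xc480 + off 0x00 + 2 + imm -2 = 0xc480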